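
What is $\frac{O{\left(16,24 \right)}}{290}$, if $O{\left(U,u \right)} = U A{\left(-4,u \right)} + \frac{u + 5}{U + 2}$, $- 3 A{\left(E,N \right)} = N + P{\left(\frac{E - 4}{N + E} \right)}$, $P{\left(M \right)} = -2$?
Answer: $- \frac{2083}{5220} \approx -0.39904$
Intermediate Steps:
$A{\left(E,N \right)} = \frac{2}{3} - \frac{N}{3}$ ($A{\left(E,N \right)} = - \frac{N - 2}{3} = - \frac{-2 + N}{3} = \frac{2}{3} - \frac{N}{3}$)
$O{\left(U,u \right)} = U \left(\frac{2}{3} - \frac{u}{3}\right) + \frac{5 + u}{2 + U}$ ($O{\left(U,u \right)} = U \left(\frac{2}{3} - \frac{u}{3}\right) + \frac{u + 5}{U + 2} = U \left(\frac{2}{3} - \frac{u}{3}\right) + \frac{5 + u}{2 + U}$)
$\frac{O{\left(16,24 \right)}}{290} = \frac{\frac{1}{3} \frac{1}{2 + 16} \left(15 + 3 \cdot 24 + 16^{2} \left(2 - 24\right) - 32 \left(-2 + 24\right)\right)}{290} = \frac{15 + 72 + 256 \left(2 - 24\right) - 32 \cdot 22}{3 \cdot 18} \cdot \frac{1}{290} = \frac{1}{3} \cdot \frac{1}{18} \left(15 + 72 + 256 \left(-22\right) - 704\right) \frac{1}{290} = \frac{1}{3} \cdot \frac{1}{18} \left(15 + 72 - 5632 - 704\right) \frac{1}{290} = \frac{1}{3} \cdot \frac{1}{18} \left(-6249\right) \frac{1}{290} = \left(- \frac{2083}{18}\right) \frac{1}{290} = - \frac{2083}{5220}$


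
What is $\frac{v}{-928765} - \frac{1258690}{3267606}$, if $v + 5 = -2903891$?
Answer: $\frac{4159880387563}{1517419043295} \approx 2.7414$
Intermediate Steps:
$v = -2903896$ ($v = -5 - 2903891 = -2903896$)
$\frac{v}{-928765} - \frac{1258690}{3267606} = - \frac{2903896}{-928765} - \frac{1258690}{3267606} = \left(-2903896\right) \left(- \frac{1}{928765}\right) - \frac{629345}{1633803} = \frac{2903896}{928765} - \frac{629345}{1633803} = \frac{4159880387563}{1517419043295}$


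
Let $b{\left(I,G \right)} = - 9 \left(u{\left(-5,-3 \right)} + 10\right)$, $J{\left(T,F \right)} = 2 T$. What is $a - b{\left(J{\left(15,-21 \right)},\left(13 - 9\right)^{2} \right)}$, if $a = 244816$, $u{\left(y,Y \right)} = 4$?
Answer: $244942$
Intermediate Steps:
$b{\left(I,G \right)} = -126$ ($b{\left(I,G \right)} = - 9 \left(4 + 10\right) = \left(-9\right) 14 = -126$)
$a - b{\left(J{\left(15,-21 \right)},\left(13 - 9\right)^{2} \right)} = 244816 - -126 = 244816 + 126 = 244942$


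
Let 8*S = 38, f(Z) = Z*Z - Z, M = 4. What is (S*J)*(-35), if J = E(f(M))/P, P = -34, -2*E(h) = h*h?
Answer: -5985/17 ≈ -352.06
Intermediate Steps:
f(Z) = Z² - Z
E(h) = -h²/2 (E(h) = -h*h/2 = -h²/2)
S = 19/4 (S = (⅛)*38 = 19/4 ≈ 4.7500)
J = 36/17 (J = -16*(-1 + 4)²/2/(-34) = -(4*3)²/2*(-1/34) = -½*12²*(-1/34) = -½*144*(-1/34) = -72*(-1/34) = 36/17 ≈ 2.1176)
(S*J)*(-35) = ((19/4)*(36/17))*(-35) = (171/17)*(-35) = -5985/17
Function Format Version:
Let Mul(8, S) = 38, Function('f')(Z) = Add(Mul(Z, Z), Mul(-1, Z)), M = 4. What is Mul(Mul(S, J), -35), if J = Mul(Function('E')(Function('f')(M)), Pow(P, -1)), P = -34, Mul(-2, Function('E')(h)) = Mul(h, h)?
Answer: Rational(-5985, 17) ≈ -352.06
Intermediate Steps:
Function('f')(Z) = Add(Pow(Z, 2), Mul(-1, Z))
Function('E')(h) = Mul(Rational(-1, 2), Pow(h, 2)) (Function('E')(h) = Mul(Rational(-1, 2), Mul(h, h)) = Mul(Rational(-1, 2), Pow(h, 2)))
S = Rational(19, 4) (S = Mul(Rational(1, 8), 38) = Rational(19, 4) ≈ 4.7500)
J = Rational(36, 17) (J = Mul(Mul(Rational(-1, 2), Pow(Mul(4, Add(-1, 4)), 2)), Pow(-34, -1)) = Mul(Mul(Rational(-1, 2), Pow(Mul(4, 3), 2)), Rational(-1, 34)) = Mul(Mul(Rational(-1, 2), Pow(12, 2)), Rational(-1, 34)) = Mul(Mul(Rational(-1, 2), 144), Rational(-1, 34)) = Mul(-72, Rational(-1, 34)) = Rational(36, 17) ≈ 2.1176)
Mul(Mul(S, J), -35) = Mul(Mul(Rational(19, 4), Rational(36, 17)), -35) = Mul(Rational(171, 17), -35) = Rational(-5985, 17)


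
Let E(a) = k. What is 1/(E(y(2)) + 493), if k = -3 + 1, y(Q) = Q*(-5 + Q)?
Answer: 1/491 ≈ 0.0020367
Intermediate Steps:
k = -2
E(a) = -2
1/(E(y(2)) + 493) = 1/(-2 + 493) = 1/491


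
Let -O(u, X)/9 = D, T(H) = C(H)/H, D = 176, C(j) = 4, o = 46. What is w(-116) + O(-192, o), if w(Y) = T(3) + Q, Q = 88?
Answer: -4484/3 ≈ -1494.7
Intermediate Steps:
T(H) = 4/H
O(u, X) = -1584 (O(u, X) = -9*176 = -1584)
w(Y) = 268/3 (w(Y) = 4/3 + 88 = 268/3)
w(-116) + O(-192, o) = 268/3 - 1584 = -4484/3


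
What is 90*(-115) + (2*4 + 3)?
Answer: -10339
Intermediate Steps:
90*(-115) + (2*4 + 3) = -10350 + (8 + 3) = -10350 + 11 = -10339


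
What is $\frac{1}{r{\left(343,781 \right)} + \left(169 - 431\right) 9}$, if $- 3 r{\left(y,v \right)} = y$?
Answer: $- \frac{3}{7417} \approx -0.00040448$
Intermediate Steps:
$r{\left(y,v \right)} = - \frac{y}{3}$
$\frac{1}{r{\left(343,781 \right)} + \left(169 - 431\right) 9} = \frac{1}{\left(- \frac{1}{3}\right) 343 + \left(169 - 431\right) 9} = \frac{1}{- \frac{343}{3} - 2358} = \frac{1}{- \frac{7417}{3}} = - \frac{3}{7417}$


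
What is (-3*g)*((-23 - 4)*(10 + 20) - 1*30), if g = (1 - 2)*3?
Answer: -7560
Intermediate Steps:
g = -3 (g = -1*3 = -3)
(-3*g)*((-23 - 4)*(10 + 20) - 1*30) = (-3*(-3))*((-23 - 4)*(10 + 20) - 1*30) = 9*(-27*30 - 30) = 9*(-810 - 30) = 9*(-840) = -7560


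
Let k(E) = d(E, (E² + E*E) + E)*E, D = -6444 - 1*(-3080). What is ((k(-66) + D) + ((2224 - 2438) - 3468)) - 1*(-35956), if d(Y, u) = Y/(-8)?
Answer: 56731/2 ≈ 28366.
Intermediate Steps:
D = -3364 (D = -6444 + 3080 = -3364)
d(Y, u) = -Y/8 (d(Y, u) = Y*(-⅛) = -Y/8)
k(E) = -E²/8 (k(E) = (-E/8)*E = -E²/8)
((k(-66) + D) + ((2224 - 2438) - 3468)) - 1*(-35956) = ((-⅛*(-66)² - 3364) + ((2224 - 2438) - 3468)) - 1*(-35956) = ((-⅛*4356 - 3364) + (-214 - 3468)) + 35956 = ((-1089/2 - 3364) - 3682) + 35956 = (-7817/2 - 3682) + 35956 = -15181/2 + 35956 = 56731/2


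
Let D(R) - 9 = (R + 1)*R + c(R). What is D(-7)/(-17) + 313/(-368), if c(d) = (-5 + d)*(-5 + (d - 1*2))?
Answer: -85913/6256 ≈ -13.733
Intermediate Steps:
c(d) = (-7 + d)*(-5 + d) (c(d) = (-5 + d)*(-5 + (d - 2)) = (-5 + d)*(-5 + (-2 + d)) = (-5 + d)*(-7 + d) = (-7 + d)*(-5 + d))
D(R) = 44 + R² - 12*R + R*(1 + R) (D(R) = 9 + ((R + 1)*R + (35 + R² - 12*R)) = 9 + ((1 + R)*R + (35 + R² - 12*R)) = 9 + (R*(1 + R) + (35 + R² - 12*R)) = 9 + (35 + R² - 12*R + R*(1 + R)) = 44 + R² - 12*R + R*(1 + R))
D(-7)/(-17) + 313/(-368) = (44 - 11*(-7) + 2*(-7)²)/(-17) + 313/(-368) = (44 + 77 + 2*49)*(-1/17) + 313*(-1/368) = (44 + 77 + 98)*(-1/17) - 313/368 = 219*(-1/17) - 313/368 = -219/17 - 313/368 = -85913/6256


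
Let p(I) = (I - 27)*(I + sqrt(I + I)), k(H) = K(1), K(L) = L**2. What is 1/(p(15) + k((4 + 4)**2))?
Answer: -179/27721 + 12*sqrt(30)/27721 ≈ -0.0040862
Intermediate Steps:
k(H) = 1 (k(H) = 1**2 = 1)
p(I) = (-27 + I)*(I + sqrt(2)*sqrt(I)) (p(I) = (-27 + I)*(I + sqrt(2*I)) = (-27 + I)*(I + sqrt(2)*sqrt(I)))
1/(p(15) + k((4 + 4)**2)) = 1/((15**2 - 27*15 + sqrt(2)*15**(3/2) - 27*sqrt(2)*sqrt(15)) + 1) = 1/((225 - 405 + sqrt(2)*(15*sqrt(15)) - 27*sqrt(30)) + 1) = 1/((225 - 405 + 15*sqrt(30) - 27*sqrt(30)) + 1) = 1/((-180 - 12*sqrt(30)) + 1) = 1/(-179 - 12*sqrt(30))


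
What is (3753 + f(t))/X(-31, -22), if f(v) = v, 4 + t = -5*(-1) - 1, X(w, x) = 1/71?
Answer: 266463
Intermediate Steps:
X(w, x) = 1/71
t = 0 (t = -4 + (-5*(-1) - 1) = -4 + (5 - 1) = -4 + 4 = 0)
(3753 + f(t))/X(-31, -22) = (3753 + 0)/(1/71) = 3753*71 = 266463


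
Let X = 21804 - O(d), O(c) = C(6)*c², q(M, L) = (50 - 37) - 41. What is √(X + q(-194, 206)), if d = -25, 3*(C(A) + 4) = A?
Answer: √23026 ≈ 151.74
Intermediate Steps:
C(A) = -4 + A/3
q(M, L) = -28 (q(M, L) = 13 - 41 = -28)
O(c) = -2*c² (O(c) = (-4 + (⅓)*6)*c² = (-4 + 2)*c² = -2*c²)
X = 23054 (X = 21804 - (-2)*(-25)² = 21804 - (-2)*625 = 21804 - 1*(-1250) = 21804 + 1250 = 23054)
√(X + q(-194, 206)) = √(23054 - 28) = √23026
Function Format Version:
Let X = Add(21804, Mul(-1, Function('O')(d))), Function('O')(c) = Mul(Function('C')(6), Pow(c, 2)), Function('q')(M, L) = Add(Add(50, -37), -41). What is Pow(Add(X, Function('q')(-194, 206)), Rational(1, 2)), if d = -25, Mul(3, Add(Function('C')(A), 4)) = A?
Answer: Pow(23026, Rational(1, 2)) ≈ 151.74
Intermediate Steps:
Function('C')(A) = Add(-4, Mul(Rational(1, 3), A))
Function('q')(M, L) = -28 (Function('q')(M, L) = Add(13, -41) = -28)
Function('O')(c) = Mul(-2, Pow(c, 2)) (Function('O')(c) = Mul(Add(-4, Mul(Rational(1, 3), 6)), Pow(c, 2)) = Mul(Add(-4, 2), Pow(c, 2)) = Mul(-2, Pow(c, 2)))
X = 23054 (X = Add(21804, Mul(-1, Mul(-2, Pow(-25, 2)))) = Add(21804, Mul(-1, Mul(-2, 625))) = Add(21804, Mul(-1, -1250)) = Add(21804, 1250) = 23054)
Pow(Add(X, Function('q')(-194, 206)), Rational(1, 2)) = Pow(Add(23054, -28), Rational(1, 2)) = Pow(23026, Rational(1, 2))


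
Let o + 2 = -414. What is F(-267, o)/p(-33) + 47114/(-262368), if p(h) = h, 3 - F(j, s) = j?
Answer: -12065687/1443024 ≈ -8.3614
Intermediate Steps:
o = -416 (o = -2 - 414 = -416)
F(j, s) = 3 - j
F(-267, o)/p(-33) + 47114/(-262368) = (3 - 1*(-267))/(-33) + 47114/(-262368) = (3 + 267)*(-1/33) + 47114*(-1/262368) = 270*(-1/33) - 23557/131184 = -90/11 - 23557/131184 = -12065687/1443024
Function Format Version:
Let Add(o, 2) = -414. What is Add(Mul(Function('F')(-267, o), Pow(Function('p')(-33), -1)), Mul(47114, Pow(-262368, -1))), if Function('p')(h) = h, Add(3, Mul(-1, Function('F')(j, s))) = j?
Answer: Rational(-12065687, 1443024) ≈ -8.3614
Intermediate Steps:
o = -416 (o = Add(-2, -414) = -416)
Function('F')(j, s) = Add(3, Mul(-1, j))
Add(Mul(Function('F')(-267, o), Pow(Function('p')(-33), -1)), Mul(47114, Pow(-262368, -1))) = Add(Mul(Add(3, Mul(-1, -267)), Pow(-33, -1)), Mul(47114, Pow(-262368, -1))) = Add(Mul(Add(3, 267), Rational(-1, 33)), Mul(47114, Rational(-1, 262368))) = Add(Mul(270, Rational(-1, 33)), Rational(-23557, 131184)) = Add(Rational(-90, 11), Rational(-23557, 131184)) = Rational(-12065687, 1443024)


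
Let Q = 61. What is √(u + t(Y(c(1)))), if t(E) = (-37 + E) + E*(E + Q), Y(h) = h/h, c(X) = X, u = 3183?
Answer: √3209 ≈ 56.648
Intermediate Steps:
Y(h) = 1
t(E) = -37 + E + E*(61 + E) (t(E) = (-37 + E) + E*(E + 61) = (-37 + E) + E*(61 + E) = -37 + E + E*(61 + E))
√(u + t(Y(c(1)))) = √(3183 + (-37 + 1² + 62*1)) = √(3183 + (-37 + 1 + 62)) = √(3183 + 26) = √3209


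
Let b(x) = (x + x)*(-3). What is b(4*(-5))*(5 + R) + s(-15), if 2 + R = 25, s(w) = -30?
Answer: 3330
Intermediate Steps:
R = 23 (R = -2 + 25 = 23)
b(x) = -6*x (b(x) = (2*x)*(-3) = -6*x)
b(4*(-5))*(5 + R) + s(-15) = (-24*(-5))*(5 + 23) - 30 = -6*(-20)*28 - 30 = 120*28 - 30 = 3360 - 30 = 3330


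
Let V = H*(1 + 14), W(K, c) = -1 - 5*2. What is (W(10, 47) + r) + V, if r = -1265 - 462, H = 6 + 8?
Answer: -1528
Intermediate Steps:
H = 14
W(K, c) = -11 (W(K, c) = -1 - 10 = -11)
r = -1727
V = 210 (V = 14*(1 + 14) = 14*15 = 210)
(W(10, 47) + r) + V = (-11 - 1727) + 210 = -1738 + 210 = -1528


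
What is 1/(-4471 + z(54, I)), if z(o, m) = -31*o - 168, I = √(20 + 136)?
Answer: -1/6313 ≈ -0.00015840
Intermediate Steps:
I = 2*√39 (I = √156 = 2*√39 ≈ 12.490)
z(o, m) = -168 - 31*o
1/(-4471 + z(54, I)) = 1/(-4471 + (-168 - 31*54)) = 1/(-4471 + (-168 - 1674)) = 1/(-4471 - 1842) = 1/(-6313) = -1/6313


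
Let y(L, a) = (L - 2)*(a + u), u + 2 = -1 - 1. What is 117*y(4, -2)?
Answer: -1404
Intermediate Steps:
u = -4 (u = -2 + (-1 - 1) = -2 - 2 = -4)
y(L, a) = (-4 + a)*(-2 + L) (y(L, a) = (L - 2)*(a - 4) = (-2 + L)*(-4 + a) = (-4 + a)*(-2 + L))
117*y(4, -2) = 117*(8 - 4*4 - 2*(-2) + 4*(-2)) = 117*(8 - 16 + 4 - 8) = 117*(-12) = -1404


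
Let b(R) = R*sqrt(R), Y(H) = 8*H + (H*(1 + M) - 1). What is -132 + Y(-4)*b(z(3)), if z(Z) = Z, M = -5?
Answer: -132 - 51*sqrt(3) ≈ -220.33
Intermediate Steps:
Y(H) = -1 + 4*H (Y(H) = 8*H + (H*(1 - 5) - 1) = 8*H + (H*(-4) - 1) = 8*H + (-4*H - 1) = 8*H + (-1 - 4*H) = -1 + 4*H)
b(R) = R**(3/2)
-132 + Y(-4)*b(z(3)) = -132 + (-1 + 4*(-4))*3**(3/2) = -132 + (-1 - 16)*(3*sqrt(3)) = -132 - 51*sqrt(3)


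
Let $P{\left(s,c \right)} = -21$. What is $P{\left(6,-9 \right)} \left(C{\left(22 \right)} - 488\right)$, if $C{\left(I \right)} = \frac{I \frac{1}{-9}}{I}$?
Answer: $\frac{30751}{3} \approx 10250.0$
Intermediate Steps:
$C{\left(I \right)} = - \frac{1}{9}$ ($C{\left(I \right)} = \frac{I \left(- \frac{1}{9}\right)}{I} = \frac{\left(- \frac{1}{9}\right) I}{I} = - \frac{1}{9}$)
$P{\left(6,-9 \right)} \left(C{\left(22 \right)} - 488\right) = - 21 \left(- \frac{1}{9} - 488\right) = \left(-21\right) \left(- \frac{4393}{9}\right) = \frac{30751}{3}$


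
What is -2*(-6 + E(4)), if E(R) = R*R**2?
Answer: -116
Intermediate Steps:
E(R) = R**3
-2*(-6 + E(4)) = -2*(-6 + 4**3) = -2*(-6 + 64) = -2*58 = -116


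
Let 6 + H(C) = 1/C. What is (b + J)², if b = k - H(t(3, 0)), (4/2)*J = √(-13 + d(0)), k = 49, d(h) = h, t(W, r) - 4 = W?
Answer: 589187/196 + 384*I*√13/7 ≈ 3006.1 + 197.79*I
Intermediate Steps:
t(W, r) = 4 + W
H(C) = -6 + 1/C
J = I*√13/2 (J = √(-13 + 0)/2 = √(-13)/2 = (I*√13)/2 = I*√13/2 ≈ 1.8028*I)
b = 384/7 (b = 49 - (-6 + 1/(4 + 3)) = 49 - (-6 + 1/7) = 49 - (-6 + ⅐) = 49 - 1*(-41/7) = 49 + 41/7 = 384/7 ≈ 54.857)
(b + J)² = (384/7 + I*√13/2)²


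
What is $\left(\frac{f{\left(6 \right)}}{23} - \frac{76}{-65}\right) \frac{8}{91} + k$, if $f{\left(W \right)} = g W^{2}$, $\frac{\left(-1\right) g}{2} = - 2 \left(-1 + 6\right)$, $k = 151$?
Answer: $\frac{20931179}{136045} \approx 153.85$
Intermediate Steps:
$g = 20$ ($g = - 2 \left(- 2 \left(-1 + 6\right)\right) = - 2 \left(\left(-2\right) 5\right) = \left(-2\right) \left(-10\right) = 20$)
$f{\left(W \right)} = 20 W^{2}$
$\left(\frac{f{\left(6 \right)}}{23} - \frac{76}{-65}\right) \frac{8}{91} + k = \left(\frac{20 \cdot 6^{2}}{23} - \frac{76}{-65}\right) \frac{8}{91} + 151 = \left(20 \cdot 36 \cdot \frac{1}{23} - - \frac{76}{65}\right) 8 \cdot \frac{1}{91} + 151 = \left(720 \cdot \frac{1}{23} + \frac{76}{65}\right) \frac{8}{91} + 151 = \left(\frac{720}{23} + \frac{76}{65}\right) \frac{8}{91} + 151 = \frac{48548}{1495} \cdot \frac{8}{91} + 151 = \frac{388384}{136045} + 151 = \frac{20931179}{136045}$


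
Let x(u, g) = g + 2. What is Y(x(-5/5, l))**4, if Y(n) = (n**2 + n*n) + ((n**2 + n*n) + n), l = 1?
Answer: 2313441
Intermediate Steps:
x(u, g) = 2 + g
Y(n) = n + 4*n**2 (Y(n) = (n**2 + n**2) + ((n**2 + n**2) + n) = 2*n**2 + (2*n**2 + n) = 2*n**2 + (n + 2*n**2) = n + 4*n**2)
Y(x(-5/5, l))**4 = ((2 + 1)*(1 + 4*(2 + 1)))**4 = (3*(1 + 4*3))**4 = (3*(1 + 12))**4 = (3*13)**4 = 39**4 = 2313441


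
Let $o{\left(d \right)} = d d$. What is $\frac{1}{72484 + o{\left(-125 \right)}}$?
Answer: $\frac{1}{88109} \approx 1.135 \cdot 10^{-5}$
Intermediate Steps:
$o{\left(d \right)} = d^{2}$
$\frac{1}{72484 + o{\left(-125 \right)}} = \frac{1}{72484 + \left(-125\right)^{2}} = \frac{1}{72484 + 15625} = \frac{1}{88109}$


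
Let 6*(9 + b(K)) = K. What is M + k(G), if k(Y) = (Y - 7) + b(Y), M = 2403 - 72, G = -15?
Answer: 4595/2 ≈ 2297.5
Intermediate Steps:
b(K) = -9 + K/6
M = 2331
k(Y) = -16 + 7*Y/6 (k(Y) = (Y - 7) + (-9 + Y/6) = (-7 + Y) + (-9 + Y/6) = -16 + 7*Y/6)
M + k(G) = 2331 + (-16 + (7/6)*(-15)) = 2331 + (-16 - 35/2) = 2331 - 67/2 = 4595/2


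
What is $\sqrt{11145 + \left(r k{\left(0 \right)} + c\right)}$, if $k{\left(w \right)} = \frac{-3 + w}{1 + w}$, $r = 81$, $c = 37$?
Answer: $\sqrt{10939} \approx 104.59$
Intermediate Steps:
$k{\left(w \right)} = \frac{-3 + w}{1 + w}$
$\sqrt{11145 + \left(r k{\left(0 \right)} + c\right)} = \sqrt{11145 + \left(81 \frac{-3 + 0}{1 + 0} + 37\right)} = \sqrt{11145 + \left(81 \cdot 1^{-1} \left(-3\right) + 37\right)} = \sqrt{11145 + \left(81 \cdot 1 \left(-3\right) + 37\right)} = \sqrt{11145 + \left(81 \left(-3\right) + 37\right)} = \sqrt{11145 + \left(-243 + 37\right)} = \sqrt{11145 - 206} = \sqrt{10939}$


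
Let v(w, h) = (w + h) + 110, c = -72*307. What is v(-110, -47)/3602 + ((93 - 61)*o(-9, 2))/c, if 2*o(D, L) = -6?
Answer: -28879/3317442 ≈ -0.0087052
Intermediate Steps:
c = -22104
o(D, L) = -3 (o(D, L) = (1/2)*(-6) = -3)
v(w, h) = 110 + h + w (v(w, h) = (h + w) + 110 = 110 + h + w)
v(-110, -47)/3602 + ((93 - 61)*o(-9, 2))/c = (110 - 47 - 110)/3602 + ((93 - 61)*(-3))/(-22104) = -47*1/3602 + (32*(-3))*(-1/22104) = -47/3602 - 96*(-1/22104) = -47/3602 + 4/921 = -28879/3317442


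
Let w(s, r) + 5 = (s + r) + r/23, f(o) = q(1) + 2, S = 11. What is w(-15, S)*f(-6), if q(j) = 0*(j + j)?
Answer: -392/23 ≈ -17.043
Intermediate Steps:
q(j) = 0 (q(j) = 0*(2*j) = 0)
f(o) = 2 (f(o) = 0 + 2 = 2)
w(s, r) = -5 + s + 24*r/23 (w(s, r) = -5 + ((s + r) + r/23) = -5 + ((r + s) + r*(1/23)) = -5 + ((r + s) + r/23) = -5 + (s + 24*r/23) = -5 + s + 24*r/23)
w(-15, S)*f(-6) = (-5 - 15 + (24/23)*11)*2 = (-5 - 15 + 264/23)*2 = -196/23*2 = -392/23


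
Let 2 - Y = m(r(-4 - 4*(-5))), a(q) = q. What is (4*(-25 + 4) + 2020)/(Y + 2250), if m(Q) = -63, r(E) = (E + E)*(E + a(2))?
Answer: 1936/2315 ≈ 0.83628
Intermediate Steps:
r(E) = 2*E*(2 + E) (r(E) = (E + E)*(E + 2) = (2*E)*(2 + E) = 2*E*(2 + E))
Y = 65 (Y = 2 - 1*(-63) = 2 + 63 = 65)
(4*(-25 + 4) + 2020)/(Y + 2250) = (4*(-25 + 4) + 2020)/(65 + 2250) = (4*(-21) + 2020)/2315 = (-84 + 2020)*(1/2315) = 1936*(1/2315) = 1936/2315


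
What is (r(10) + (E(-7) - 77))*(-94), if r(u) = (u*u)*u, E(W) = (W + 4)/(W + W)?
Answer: -607475/7 ≈ -86782.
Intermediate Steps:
E(W) = (4 + W)/(2*W) (E(W) = (4 + W)/((2*W)) = (4 + W)*(1/(2*W)) = (4 + W)/(2*W))
r(u) = u³ (r(u) = u²*u = u³)
(r(10) + (E(-7) - 77))*(-94) = (10³ + ((½)*(4 - 7)/(-7) - 77))*(-94) = (1000 + ((½)*(-⅐)*(-3) - 77))*(-94) = (1000 + (3/14 - 77))*(-94) = (1000 - 1075/14)*(-94) = (12925/14)*(-94) = -607475/7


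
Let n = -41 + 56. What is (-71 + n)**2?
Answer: 3136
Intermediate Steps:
n = 15
(-71 + n)**2 = (-71 + 15)**2 = (-56)**2 = 3136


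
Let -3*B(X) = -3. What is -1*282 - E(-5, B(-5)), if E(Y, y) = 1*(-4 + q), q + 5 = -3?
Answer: -270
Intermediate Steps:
q = -8 (q = -5 - 3 = -8)
B(X) = 1 (B(X) = -⅓*(-3) = 1)
E(Y, y) = -12 (E(Y, y) = 1*(-4 - 8) = 1*(-12) = -12)
-1*282 - E(-5, B(-5)) = -1*282 - 1*(-12) = -282 + 12 = -270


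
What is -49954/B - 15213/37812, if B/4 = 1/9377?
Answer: -1475987196429/12604 ≈ -1.1710e+8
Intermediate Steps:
B = 4/9377 ≈ 0.00042658
-49954/B - 15213/37812 = -49954/4/9377 - 15213/37812 = -49954*9377/4 - 15213*1/37812 = -234209329/2 - 5071/12604 = -1475987196429/12604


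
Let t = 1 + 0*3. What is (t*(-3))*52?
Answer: -156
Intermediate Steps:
t = 1 (t = 1 + 0 = 1)
(t*(-3))*52 = (1*(-3))*52 = -3*52 = -156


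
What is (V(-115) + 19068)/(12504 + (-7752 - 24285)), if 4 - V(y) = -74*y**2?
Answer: -332574/6511 ≈ -51.079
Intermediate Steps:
V(y) = 4 + 74*y**2 (V(y) = 4 - (-74)*y**2 = 4 + 74*y**2)
(V(-115) + 19068)/(12504 + (-7752 - 24285)) = ((4 + 74*(-115)**2) + 19068)/(12504 + (-7752 - 24285)) = ((4 + 74*13225) + 19068)/(12504 - 32037) = ((4 + 978650) + 19068)/(-19533) = (978654 + 19068)*(-1/19533) = 997722*(-1/19533) = -332574/6511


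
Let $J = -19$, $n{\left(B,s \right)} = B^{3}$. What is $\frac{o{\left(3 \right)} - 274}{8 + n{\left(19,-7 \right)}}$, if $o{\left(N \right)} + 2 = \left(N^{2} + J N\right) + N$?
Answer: $- \frac{107}{2289} \approx -0.046745$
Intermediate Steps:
$o{\left(N \right)} = -2 + N^{2} - 18 N$ ($o{\left(N \right)} = -2 + \left(\left(N^{2} - 19 N\right) + N\right) = -2 + \left(N^{2} - 18 N\right) = -2 + N^{2} - 18 N$)
$\frac{o{\left(3 \right)} - 274}{8 + n{\left(19,-7 \right)}} = \frac{\left(-2 + 3^{2} - 54\right) - 274}{8 + 19^{3}} = \frac{\left(-2 + 9 - 54\right) - 274}{8 + 6859} = \frac{-47 - 274}{6867} = \left(-321\right) \frac{1}{6867} = - \frac{107}{2289}$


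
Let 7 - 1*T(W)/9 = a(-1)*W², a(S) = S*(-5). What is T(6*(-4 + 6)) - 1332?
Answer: -7749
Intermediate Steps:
a(S) = -5*S
T(W) = 63 - 45*W² (T(W) = 63 - 9*(-5*(-1))*W² = 63 - 45*W²)
T(6*(-4 + 6)) - 1332 = (63 - 45*36*(-4 + 6)²) - 1332 = (63 - 45*(6*2)²) - 1332 = (63 - 45*12²) - 1332 = (63 - 45*144) - 1332 = (63 - 6480) - 1332 = -6417 - 1332 = -7749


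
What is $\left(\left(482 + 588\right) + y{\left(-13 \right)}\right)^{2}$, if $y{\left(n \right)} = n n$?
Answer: $1535121$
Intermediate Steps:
$y{\left(n \right)} = n^{2}$
$\left(\left(482 + 588\right) + y{\left(-13 \right)}\right)^{2} = \left(\left(482 + 588\right) + \left(-13\right)^{2}\right)^{2} = \left(1070 + 169\right)^{2} = 1239^{2} = 1535121$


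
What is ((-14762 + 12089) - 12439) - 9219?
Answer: -24331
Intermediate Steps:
((-14762 + 12089) - 12439) - 9219 = (-2673 - 12439) - 9219 = -15112 - 9219 = -24331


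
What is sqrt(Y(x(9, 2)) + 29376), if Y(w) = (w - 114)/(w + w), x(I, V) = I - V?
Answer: sqrt(5756198)/14 ≈ 171.37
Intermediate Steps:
Y(w) = (-114 + w)/(2*w) (Y(w) = (-114 + w)/((2*w)) = (-114 + w)*(1/(2*w)) = (-114 + w)/(2*w))
sqrt(Y(x(9, 2)) + 29376) = sqrt((-114 + (9 - 1*2))/(2*(9 - 1*2)) + 29376) = sqrt((-114 + (9 - 2))/(2*(9 - 2)) + 29376) = sqrt((1/2)*(-114 + 7)/7 + 29376) = sqrt((1/2)*(1/7)*(-107) + 29376) = sqrt(-107/14 + 29376) = sqrt(411157/14) = sqrt(5756198)/14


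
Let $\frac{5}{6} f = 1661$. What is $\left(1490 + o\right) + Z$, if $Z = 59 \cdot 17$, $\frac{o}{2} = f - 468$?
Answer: $\frac{27717}{5} \approx 5543.4$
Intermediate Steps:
$f = \frac{9966}{5}$ ($f = \frac{6}{5} \cdot 1661 = \frac{9966}{5} \approx 1993.2$)
$o = \frac{15252}{5}$ ($o = 2 \left(\frac{9966}{5} - 468\right) = 2 \cdot \frac{7626}{5} = \frac{15252}{5} \approx 3050.4$)
$Z = 1003$
$\left(1490 + o\right) + Z = \left(1490 + \frac{15252}{5}\right) + 1003 = \frac{22702}{5} + 1003 = \frac{27717}{5}$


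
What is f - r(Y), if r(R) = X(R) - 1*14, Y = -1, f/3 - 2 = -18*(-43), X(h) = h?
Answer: 2343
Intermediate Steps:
f = 2328 (f = 6 + 3*(-18*(-43)) = 6 + 3*774 = 6 + 2322 = 2328)
r(R) = -14 + R (r(R) = R - 1*14 = R - 14 = -14 + R)
f - r(Y) = 2328 - (-14 - 1) = 2328 - 1*(-15) = 2328 + 15 = 2343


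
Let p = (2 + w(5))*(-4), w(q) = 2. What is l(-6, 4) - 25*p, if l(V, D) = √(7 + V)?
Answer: 401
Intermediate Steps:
p = -16 (p = (2 + 2)*(-4) = 4*(-4) = -16)
l(-6, 4) - 25*p = √(7 - 6) - 25*(-16) = √1 + 400 = 1 + 400 = 401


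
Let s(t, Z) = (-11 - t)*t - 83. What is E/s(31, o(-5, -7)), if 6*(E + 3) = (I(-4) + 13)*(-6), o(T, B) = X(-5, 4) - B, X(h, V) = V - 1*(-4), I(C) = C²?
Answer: 32/1385 ≈ 0.023105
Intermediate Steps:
X(h, V) = 4 + V (X(h, V) = V + 4 = 4 + V)
o(T, B) = 8 - B (o(T, B) = (4 + 4) - B = 8 - B)
E = -32 (E = -3 + (((-4)² + 13)*(-6))/6 = -3 + ((16 + 13)*(-6))/6 = -3 + (29*(-6))/6 = -3 + (⅙)*(-174) = -3 - 29 = -32)
s(t, Z) = -83 + t*(-11 - t) (s(t, Z) = t*(-11 - t) - 83 = -83 + t*(-11 - t))
E/s(31, o(-5, -7)) = -32/(-83 - 1*31² - 11*31) = -32/(-83 - 1*961 - 341) = -32/(-83 - 961 - 341) = -32/(-1385) = -32*(-1/1385) = 32/1385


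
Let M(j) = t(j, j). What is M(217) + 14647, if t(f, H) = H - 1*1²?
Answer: 14863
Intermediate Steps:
t(f, H) = -1 + H (t(f, H) = H - 1*1 = H - 1 = -1 + H)
M(j) = -1 + j
M(217) + 14647 = (-1 + 217) + 14647 = 216 + 14647 = 14863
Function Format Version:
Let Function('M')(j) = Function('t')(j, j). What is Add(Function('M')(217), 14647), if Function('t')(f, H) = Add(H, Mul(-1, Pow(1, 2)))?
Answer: 14863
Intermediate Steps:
Function('t')(f, H) = Add(-1, H) (Function('t')(f, H) = Add(H, Mul(-1, 1)) = Add(H, -1) = Add(-1, H))
Function('M')(j) = Add(-1, j)
Add(Function('M')(217), 14647) = Add(Add(-1, 217), 14647) = Add(216, 14647) = 14863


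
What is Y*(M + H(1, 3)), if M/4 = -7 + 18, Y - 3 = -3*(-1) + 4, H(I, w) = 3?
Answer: 470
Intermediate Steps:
Y = 10 (Y = 3 + (-3*(-1) + 4) = 3 + (3 + 4) = 3 + 7 = 10)
M = 44 (M = 4*(-7 + 18) = 4*11 = 44)
Y*(M + H(1, 3)) = 10*(44 + 3) = 10*47 = 470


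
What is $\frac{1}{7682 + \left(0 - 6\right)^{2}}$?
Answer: $\frac{1}{7718} \approx 0.00012957$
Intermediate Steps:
$\frac{1}{7682 + \left(0 - 6\right)^{2}} = \frac{1}{7682 + \left(-6\right)^{2}} = \frac{1}{7682 + 36} = \frac{1}{7718}$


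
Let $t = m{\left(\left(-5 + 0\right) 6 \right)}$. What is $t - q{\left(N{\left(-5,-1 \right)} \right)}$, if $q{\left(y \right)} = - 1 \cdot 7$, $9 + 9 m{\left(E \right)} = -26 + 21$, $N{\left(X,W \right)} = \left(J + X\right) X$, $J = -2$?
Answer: $\frac{49}{9} \approx 5.4444$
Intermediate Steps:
$N{\left(X,W \right)} = X \left(-2 + X\right)$ ($N{\left(X,W \right)} = \left(-2 + X\right) X = X \left(-2 + X\right)$)
$m{\left(E \right)} = - \frac{14}{9}$ ($m{\left(E \right)} = -1 + \frac{-26 + 21}{9} = -1 + \frac{1}{9} \left(-5\right) = -1 - \frac{5}{9} = - \frac{14}{9}$)
$q{\left(y \right)} = -7$ ($q{\left(y \right)} = \left(-1\right) 7 = -7$)
$t = - \frac{14}{9} \approx -1.5556$
$t - q{\left(N{\left(-5,-1 \right)} \right)} = - \frac{14}{9} - -7 = - \frac{14}{9} + 7 = \frac{49}{9}$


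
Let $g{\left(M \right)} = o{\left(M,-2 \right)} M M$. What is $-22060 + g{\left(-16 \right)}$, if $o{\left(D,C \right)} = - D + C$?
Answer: $-18476$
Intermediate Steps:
$o{\left(D,C \right)} = C - D$
$g{\left(M \right)} = M^{2} \left(-2 - M\right)$ ($g{\left(M \right)} = \left(-2 - M\right) M M = M \left(-2 - M\right) M = M^{2} \left(-2 - M\right)$)
$-22060 + g{\left(-16 \right)} = -22060 + \left(-16\right)^{2} \left(-2 - -16\right) = -22060 + 256 \left(-2 + 16\right) = -22060 + 256 \cdot 14 = -22060 + 3584 = -18476$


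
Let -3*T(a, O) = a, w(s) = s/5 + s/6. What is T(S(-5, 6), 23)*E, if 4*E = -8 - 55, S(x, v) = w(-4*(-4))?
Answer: 154/5 ≈ 30.800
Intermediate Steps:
w(s) = 11*s/30 (w(s) = s*(1/5) + s*(1/6) = s/5 + s/6 = 11*s/30)
S(x, v) = 88/15 (S(x, v) = 11*(-4*(-4))/30 = (11/30)*16 = 88/15)
T(a, O) = -a/3
E = -63/4 (E = (-8 - 55)/4 = (1/4)*(-63) = -63/4 ≈ -15.750)
T(S(-5, 6), 23)*E = -1/3*88/15*(-63/4) = -88/45*(-63/4) = 154/5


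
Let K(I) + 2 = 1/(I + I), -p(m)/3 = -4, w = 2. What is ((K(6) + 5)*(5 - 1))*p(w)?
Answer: 148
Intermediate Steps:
p(m) = 12 (p(m) = -3*(-4) = 12)
K(I) = -2 + 1/(2*I) (K(I) = -2 + 1/(I + I) = -2 + 1/(2*I))
((K(6) + 5)*(5 - 1))*p(w) = (((-2 + (½)/6) + 5)*(5 - 1))*12 = (((-2 + (½)*(⅙)) + 5)*4)*12 = (((-2 + 1/12) + 5)*4)*12 = ((-23/12 + 5)*4)*12 = ((37/12)*4)*12 = (37/3)*12 = 148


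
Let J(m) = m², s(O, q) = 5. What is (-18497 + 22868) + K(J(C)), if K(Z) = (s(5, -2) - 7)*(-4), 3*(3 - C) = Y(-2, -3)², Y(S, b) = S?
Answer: 4379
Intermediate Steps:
C = 5/3 (C = 3 - ⅓*(-2)² = 3 - ⅓*4 = 3 - 4/3 = 5/3 ≈ 1.6667)
K(Z) = 8 (K(Z) = (5 - 7)*(-4) = -2*(-4) = 8)
(-18497 + 22868) + K(J(C)) = (-18497 + 22868) + 8 = 4371 + 8 = 4379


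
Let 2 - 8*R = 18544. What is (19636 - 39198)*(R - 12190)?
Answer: 567601211/2 ≈ 2.8380e+8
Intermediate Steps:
R = -9271/4 (R = 1/4 - 1/8*18544 = 1/4 - 2318 = -9271/4 ≈ -2317.8)
(19636 - 39198)*(R - 12190) = (19636 - 39198)*(-9271/4 - 12190) = -19562*(-58031/4) = 567601211/2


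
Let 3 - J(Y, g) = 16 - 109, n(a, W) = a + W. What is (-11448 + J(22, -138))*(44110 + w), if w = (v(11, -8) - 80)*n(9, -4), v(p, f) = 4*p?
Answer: -498693360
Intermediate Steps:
n(a, W) = W + a
J(Y, g) = 96 (J(Y, g) = 3 - (16 - 109) = 3 - 1*(-93) = 3 + 93 = 96)
w = -180 (w = (4*11 - 80)*(-4 + 9) = (44 - 80)*5 = -36*5 = -180)
(-11448 + J(22, -138))*(44110 + w) = (-11448 + 96)*(44110 - 180) = -11352*43930 = -498693360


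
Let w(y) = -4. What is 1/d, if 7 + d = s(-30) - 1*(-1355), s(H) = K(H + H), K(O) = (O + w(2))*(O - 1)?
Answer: 1/5252 ≈ 0.00019040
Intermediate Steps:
K(O) = (-1 + O)*(-4 + O) (K(O) = (O - 4)*(O - 1) = (-4 + O)*(-1 + O) = (-1 + O)*(-4 + O))
s(H) = 4 - 10*H + 4*H² (s(H) = 4 + (H + H)² - 5*(H + H) = 4 + (2*H)² - 10*H = 4 + 4*H² - 10*H = 4 - 10*H + 4*H²)
d = 5252 (d = -7 + ((4 - 10*(-30) + 4*(-30)²) - 1*(-1355)) = -7 + ((4 + 300 + 4*900) + 1355) = -7 + ((4 + 300 + 3600) + 1355) = -7 + (3904 + 1355) = -7 + 5259 = 5252)
1/d = 1/5252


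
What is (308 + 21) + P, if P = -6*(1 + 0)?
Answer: 323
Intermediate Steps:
P = -6 ≈ -6.0000
(308 + 21) + P = (308 + 21) - 6 = 329 - 6 = 323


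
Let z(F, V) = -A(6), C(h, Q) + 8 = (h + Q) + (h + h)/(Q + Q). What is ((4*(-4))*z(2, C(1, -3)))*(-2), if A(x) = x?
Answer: -192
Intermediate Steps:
C(h, Q) = -8 + Q + h + h/Q (C(h, Q) = -8 + ((h + Q) + (h + h)/(Q + Q)) = -8 + ((Q + h) + (2*h)/((2*Q))) = -8 + ((Q + h) + (2*h)*(1/(2*Q))) = -8 + ((Q + h) + h/Q) = -8 + (Q + h + h/Q) = -8 + Q + h + h/Q)
z(F, V) = -6 (z(F, V) = -1*6 = -6)
((4*(-4))*z(2, C(1, -3)))*(-2) = ((4*(-4))*(-6))*(-2) = -16*(-6)*(-2) = 96*(-2) = -192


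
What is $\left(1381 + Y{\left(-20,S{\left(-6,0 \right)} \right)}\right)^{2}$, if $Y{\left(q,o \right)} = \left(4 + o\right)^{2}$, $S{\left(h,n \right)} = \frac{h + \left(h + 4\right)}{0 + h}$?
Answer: $\frac{160909225}{81} \approx 1.9865 \cdot 10^{6}$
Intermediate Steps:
$S{\left(h,n \right)} = \frac{4 + 2 h}{h}$ ($S{\left(h,n \right)} = \frac{h + \left(4 + h\right)}{h} = \frac{4 + 2 h}{h}$)
$\left(1381 + Y{\left(-20,S{\left(-6,0 \right)} \right)}\right)^{2} = \left(1381 + \left(4 + \left(2 + \frac{4}{-6}\right)\right)^{2}\right)^{2} = \left(1381 + \left(4 + \left(2 + 4 \left(- \frac{1}{6}\right)\right)\right)^{2}\right)^{2} = \left(1381 + \left(4 + \left(2 - \frac{2}{3}\right)\right)^{2}\right)^{2} = \left(1381 + \left(4 + \frac{4}{3}\right)^{2}\right)^{2} = \left(1381 + \left(\frac{16}{3}\right)^{2}\right)^{2} = \left(1381 + \frac{256}{9}\right)^{2} = \left(\frac{12685}{9}\right)^{2} = \frac{160909225}{81}$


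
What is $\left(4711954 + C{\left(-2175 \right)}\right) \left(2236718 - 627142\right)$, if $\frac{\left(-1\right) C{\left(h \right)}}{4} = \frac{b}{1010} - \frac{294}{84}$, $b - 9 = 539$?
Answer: $\frac{3830054891716544}{505} \approx 7.5843 \cdot 10^{12}$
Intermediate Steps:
$b = 548$ ($b = 9 + 539 = 548$)
$C{\left(h \right)} = \frac{5974}{505}$ ($C{\left(h \right)} = - 4 \left(\frac{548}{1010} - \frac{294}{84}\right) = - 4 \left(548 \cdot \frac{1}{1010} - \frac{7}{2}\right) = - 4 \left(\frac{274}{505} - \frac{7}{2}\right) = \left(-4\right) \left(- \frac{2987}{1010}\right) = \frac{5974}{505}$)
$\left(4711954 + C{\left(-2175 \right)}\right) \left(2236718 - 627142\right) = \left(4711954 + \frac{5974}{505}\right) \left(2236718 - 627142\right) = \frac{2379542744}{505} \cdot 1609576 = \frac{3830054891716544}{505}$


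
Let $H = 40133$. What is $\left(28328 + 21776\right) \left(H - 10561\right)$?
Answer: $1481675488$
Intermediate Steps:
$\left(28328 + 21776\right) \left(H - 10561\right) = \left(28328 + 21776\right) \left(40133 - 10561\right) = 50104 \cdot 29572 = 1481675488$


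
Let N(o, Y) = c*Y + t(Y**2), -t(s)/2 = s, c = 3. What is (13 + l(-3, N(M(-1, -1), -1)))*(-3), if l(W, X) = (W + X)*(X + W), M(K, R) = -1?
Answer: -231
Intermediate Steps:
t(s) = -2*s
N(o, Y) = -2*Y**2 + 3*Y (N(o, Y) = 3*Y - 2*Y**2 = -2*Y**2 + 3*Y)
l(W, X) = (W + X)**2 (l(W, X) = (W + X)*(W + X) = (W + X)**2)
(13 + l(-3, N(M(-1, -1), -1)))*(-3) = (13 + (-3 - (3 - 2*(-1)))**2)*(-3) = (13 + (-3 - (3 + 2))**2)*(-3) = (13 + (-3 - 1*5)**2)*(-3) = (13 + (-3 - 5)**2)*(-3) = (13 + (-8)**2)*(-3) = (13 + 64)*(-3) = 77*(-3) = -231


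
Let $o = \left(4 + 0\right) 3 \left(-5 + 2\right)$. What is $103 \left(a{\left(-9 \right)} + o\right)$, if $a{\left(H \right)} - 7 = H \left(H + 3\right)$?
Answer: $2575$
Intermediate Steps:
$a{\left(H \right)} = 7 + H \left(3 + H\right)$ ($a{\left(H \right)} = 7 + H \left(H + 3\right) = 7 + H \left(3 + H\right)$)
$o = -36$ ($o = 4 \cdot 3 \left(-3\right) = 4 \left(-9\right) = -36$)
$103 \left(a{\left(-9 \right)} + o\right) = 103 \left(\left(7 + \left(-9\right)^{2} + 3 \left(-9\right)\right) - 36\right) = 103 \left(\left(7 + 81 - 27\right) - 36\right) = 103 \left(61 - 36\right) = 103 \cdot 25 = 2575$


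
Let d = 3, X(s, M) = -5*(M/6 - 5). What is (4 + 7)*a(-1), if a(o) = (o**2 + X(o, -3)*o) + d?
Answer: -517/2 ≈ -258.50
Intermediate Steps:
X(s, M) = 25 - 5*M/6 (X(s, M) = -5*(M*(1/6) - 5) = -5*(M/6 - 5) = -5*(-5 + M/6) = 25 - 5*M/6)
a(o) = 3 + o**2 + 55*o/2 (a(o) = (o**2 + (25 - 5/6*(-3))*o) + 3 = (o**2 + (25 + 5/2)*o) + 3 = (o**2 + 55*o/2) + 3 = 3 + o**2 + 55*o/2)
(4 + 7)*a(-1) = (4 + 7)*(3 + (-1)**2 + (55/2)*(-1)) = 11*(3 + 1 - 55/2) = 11*(-47/2) = -517/2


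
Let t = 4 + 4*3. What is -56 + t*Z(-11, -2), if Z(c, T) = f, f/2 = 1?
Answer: -24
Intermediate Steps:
f = 2 (f = 2*1 = 2)
Z(c, T) = 2
t = 16 (t = 4 + 12 = 16)
-56 + t*Z(-11, -2) = -56 + 16*2 = -56 + 32 = -24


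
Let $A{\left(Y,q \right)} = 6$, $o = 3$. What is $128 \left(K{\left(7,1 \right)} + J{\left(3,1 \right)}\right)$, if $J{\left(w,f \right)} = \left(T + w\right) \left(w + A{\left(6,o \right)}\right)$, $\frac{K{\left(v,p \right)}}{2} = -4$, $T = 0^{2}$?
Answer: $2432$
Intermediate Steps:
$T = 0$
$K{\left(v,p \right)} = -8$ ($K{\left(v,p \right)} = 2 \left(-4\right) = -8$)
$J{\left(w,f \right)} = w \left(6 + w\right)$ ($J{\left(w,f \right)} = \left(0 + w\right) \left(w + 6\right) = w \left(6 + w\right)$)
$128 \left(K{\left(7,1 \right)} + J{\left(3,1 \right)}\right) = 128 \left(-8 + 3 \left(6 + 3\right)\right) = 128 \left(-8 + 3 \cdot 9\right) = 128 \left(-8 + 27\right) = 128 \cdot 19 = 2432$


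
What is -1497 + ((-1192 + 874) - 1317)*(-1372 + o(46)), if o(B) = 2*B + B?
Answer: 2016093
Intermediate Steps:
o(B) = 3*B
-1497 + ((-1192 + 874) - 1317)*(-1372 + o(46)) = -1497 + ((-1192 + 874) - 1317)*(-1372 + 3*46) = -1497 + (-318 - 1317)*(-1372 + 138) = -1497 - 1635*(-1234) = -1497 + 2017590 = 2016093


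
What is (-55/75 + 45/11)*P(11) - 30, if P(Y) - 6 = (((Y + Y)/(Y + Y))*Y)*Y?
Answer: 65408/165 ≈ 396.41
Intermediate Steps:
P(Y) = 6 + Y² (P(Y) = 6 + (((Y + Y)/(Y + Y))*Y)*Y = 6 + (((2*Y)/((2*Y)))*Y)*Y = 6 + (((2*Y)*(1/(2*Y)))*Y)*Y = 6 + (1*Y)*Y = 6 + Y*Y = 6 + Y²)
(-55/75 + 45/11)*P(11) - 30 = (-55/75 + 45/11)*(6 + 11²) - 30 = (-55*1/75 + 45*(1/11))*(6 + 121) - 30 = (-11/15 + 45/11)*127 - 30 = (554/165)*127 - 30 = 70358/165 - 30 = 65408/165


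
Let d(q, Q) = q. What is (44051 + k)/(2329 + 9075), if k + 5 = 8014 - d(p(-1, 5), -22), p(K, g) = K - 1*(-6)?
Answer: 52055/11404 ≈ 4.5646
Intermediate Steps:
p(K, g) = 6 + K (p(K, g) = K + 6 = 6 + K)
k = 8004 (k = -5 + (8014 - (6 - 1)) = -5 + (8014 - 1*5) = -5 + (8014 - 5) = -5 + 8009 = 8004)
(44051 + k)/(2329 + 9075) = (44051 + 8004)/(2329 + 9075) = 52055/11404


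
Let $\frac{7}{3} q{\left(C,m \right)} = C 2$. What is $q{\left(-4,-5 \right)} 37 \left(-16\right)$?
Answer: $\frac{14208}{7} \approx 2029.7$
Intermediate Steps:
$q{\left(C,m \right)} = \frac{6 C}{7}$ ($q{\left(C,m \right)} = \frac{3 C 2}{7} = \frac{3 \cdot 2 C}{7} = \frac{6 C}{7}$)
$q{\left(-4,-5 \right)} 37 \left(-16\right) = \frac{6}{7} \left(-4\right) 37 \left(-16\right) = \left(- \frac{24}{7}\right) 37 \left(-16\right) = \left(- \frac{888}{7}\right) \left(-16\right) = \frac{14208}{7}$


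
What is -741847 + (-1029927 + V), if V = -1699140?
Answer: -3470914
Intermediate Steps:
-741847 + (-1029927 + V) = -741847 + (-1029927 - 1699140) = -741847 - 2729067 = -3470914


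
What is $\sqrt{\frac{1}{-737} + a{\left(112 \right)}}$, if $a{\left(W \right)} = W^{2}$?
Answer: $\frac{\sqrt{6813511199}}{737} \approx 112.0$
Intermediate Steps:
$\sqrt{\frac{1}{-737} + a{\left(112 \right)}} = \sqrt{\frac{1}{-737} + 112^{2}} = \sqrt{- \frac{1}{737} + 12544} = \sqrt{\frac{9244927}{737}} = \frac{\sqrt{6813511199}}{737}$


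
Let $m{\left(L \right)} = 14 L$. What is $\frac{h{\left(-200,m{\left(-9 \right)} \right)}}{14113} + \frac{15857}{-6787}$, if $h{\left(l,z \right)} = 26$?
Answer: $- \frac{20328489}{8707721} \approx -2.3345$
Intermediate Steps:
$\frac{h{\left(-200,m{\left(-9 \right)} \right)}}{14113} + \frac{15857}{-6787} = \frac{26}{14113} + \frac{15857}{-6787} = 26 \cdot \frac{1}{14113} + 15857 \left(- \frac{1}{6787}\right) = \frac{26}{14113} - \frac{15857}{6787} = - \frac{20328489}{8707721}$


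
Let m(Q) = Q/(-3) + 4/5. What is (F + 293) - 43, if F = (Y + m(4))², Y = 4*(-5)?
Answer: 151114/225 ≈ 671.62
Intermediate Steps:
m(Q) = ⅘ - Q/3 (m(Q) = Q*(-⅓) + 4*(⅕) = -Q/3 + ⅘ = ⅘ - Q/3)
Y = -20
F = 94864/225 (F = (-20 + (⅘ - ⅓*4))² = (-20 + (⅘ - 4/3))² = (-20 - 8/15)² = (-308/15)² = 94864/225 ≈ 421.62)
(F + 293) - 43 = (94864/225 + 293) - 43 = 160789/225 - 43 = 151114/225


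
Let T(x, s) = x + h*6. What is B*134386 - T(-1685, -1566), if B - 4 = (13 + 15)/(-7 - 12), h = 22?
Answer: 6480035/19 ≈ 3.4105e+5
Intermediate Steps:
T(x, s) = 132 + x (T(x, s) = x + 22*6 = x + 132 = 132 + x)
B = 48/19 (B = 4 + (13 + 15)/(-7 - 12) = 4 + 28/(-19) = 4 + 28*(-1/19) = 4 - 28/19 = 48/19 ≈ 2.5263)
B*134386 - T(-1685, -1566) = (48/19)*134386 - (132 - 1685) = 6450528/19 - 1*(-1553) = 6450528/19 + 1553 = 6480035/19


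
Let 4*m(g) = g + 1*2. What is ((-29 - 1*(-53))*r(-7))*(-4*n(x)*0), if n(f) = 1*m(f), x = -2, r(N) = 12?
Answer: 0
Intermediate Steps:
m(g) = ½ + g/4 (m(g) = (g + 1*2)/4 = (g + 2)/4 = (2 + g)/4 = ½ + g/4)
n(f) = ½ + f/4 (n(f) = 1*(½ + f/4) = ½ + f/4)
((-29 - 1*(-53))*r(-7))*(-4*n(x)*0) = ((-29 - 1*(-53))*12)*(-4*(½ + (¼)*(-2))*0) = ((-29 + 53)*12)*(-4*(½ - ½)*0) = (24*12)*(-4*0*0) = 288*(0*0) = 288*0 = 0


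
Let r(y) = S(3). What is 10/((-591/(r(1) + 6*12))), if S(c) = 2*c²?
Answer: -300/197 ≈ -1.5228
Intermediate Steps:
r(y) = 18 (r(y) = 2*3² = 2*9 = 18)
10/((-591/(r(1) + 6*12))) = 10/((-591/(18 + 6*12))) = 10/((-591/(18 + 72))) = 10/((-591/90)) = 10/((-591*1/90)) = 10/(-197/30) = 10*(-30/197) = -300/197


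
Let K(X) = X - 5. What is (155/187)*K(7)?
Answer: 310/187 ≈ 1.6578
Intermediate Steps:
K(X) = -5 + X
(155/187)*K(7) = (155/187)*(-5 + 7) = (155*(1/187))*2 = (155/187)*2 = 310/187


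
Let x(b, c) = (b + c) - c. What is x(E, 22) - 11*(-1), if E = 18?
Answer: 29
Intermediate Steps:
x(b, c) = b
x(E, 22) - 11*(-1) = 18 - 11*(-1) = 18 - 1*(-11) = 18 + 11 = 29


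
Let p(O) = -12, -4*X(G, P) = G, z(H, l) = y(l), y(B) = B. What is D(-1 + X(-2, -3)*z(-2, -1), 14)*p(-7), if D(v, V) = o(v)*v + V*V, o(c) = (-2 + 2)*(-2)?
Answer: -2352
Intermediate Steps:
z(H, l) = l
X(G, P) = -G/4
o(c) = 0 (o(c) = 0*(-2) = 0)
D(v, V) = V² (D(v, V) = 0*v + V*V = 0 + V² = V²)
D(-1 + X(-2, -3)*z(-2, -1), 14)*p(-7) = 14²*(-12) = 196*(-12) = -2352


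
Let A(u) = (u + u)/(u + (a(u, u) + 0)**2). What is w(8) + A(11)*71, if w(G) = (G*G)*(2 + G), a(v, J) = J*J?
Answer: 426311/666 ≈ 640.11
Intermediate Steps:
a(v, J) = J**2
A(u) = 2*u/(u + u**4) (A(u) = (u + u)/(u + (u**2 + 0)**2) = (2*u)/(u + (u**2)**2) = (2*u)/(u + u**4) = 2*u/(u + u**4))
w(G) = G**2*(2 + G)
w(8) + A(11)*71 = 8**2*(2 + 8) + (2/(1 + 11**3))*71 = 64*10 + (2/(1 + 1331))*71 = 640 + (2/1332)*71 = 640 + (2*(1/1332))*71 = 640 + (1/666)*71 = 640 + 71/666 = 426311/666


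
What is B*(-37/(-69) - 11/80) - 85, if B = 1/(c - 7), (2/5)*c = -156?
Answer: -186274601/2191440 ≈ -85.001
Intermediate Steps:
c = -390 (c = (5/2)*(-156) = -390)
B = -1/397 (B = 1/(-390 - 7) = 1/(-397) = -1/397 ≈ -0.0025189)
B*(-37/(-69) - 11/80) - 85 = -(-37/(-69) - 11/80)/397 - 85 = -(-37*(-1/69) - 11*1/80)/397 - 85 = -(37/69 - 11/80)/397 - 85 = -1/397*2201/5520 - 85 = -2201/2191440 - 85 = -186274601/2191440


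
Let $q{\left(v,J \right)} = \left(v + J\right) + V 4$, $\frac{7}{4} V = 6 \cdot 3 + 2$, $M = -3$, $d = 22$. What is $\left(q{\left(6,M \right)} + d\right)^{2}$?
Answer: $\frac{245025}{49} \approx 5000.5$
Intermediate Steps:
$V = \frac{80}{7}$ ($V = \frac{4 \left(6 \cdot 3 + 2\right)}{7} = \frac{4 \left(18 + 2\right)}{7} = \frac{4}{7} \cdot 20 = \frac{80}{7} \approx 11.429$)
$q{\left(v,J \right)} = \frac{320}{7} + J + v$ ($q{\left(v,J \right)} = \left(v + J\right) + \frac{80}{7} \cdot 4 = \left(J + v\right) + \frac{320}{7} = \frac{320}{7} + J + v$)
$\left(q{\left(6,M \right)} + d\right)^{2} = \left(\left(\frac{320}{7} - 3 + 6\right) + 22\right)^{2} = \left(\frac{341}{7} + 22\right)^{2} = \left(\frac{495}{7}\right)^{2} = \frac{245025}{49}$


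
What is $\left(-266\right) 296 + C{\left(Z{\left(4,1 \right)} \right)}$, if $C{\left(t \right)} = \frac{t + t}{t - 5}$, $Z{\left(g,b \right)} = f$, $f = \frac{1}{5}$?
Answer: $- \frac{944833}{12} \approx -78736.0$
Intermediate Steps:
$f = \frac{1}{5} \approx 0.2$
$Z{\left(g,b \right)} = \frac{1}{5}$
$C{\left(t \right)} = \frac{2 t}{-5 + t}$
$\left(-266\right) 296 + C{\left(Z{\left(4,1 \right)} \right)} = \left(-266\right) 296 + 2 \cdot \frac{1}{5} \frac{1}{-5 + \frac{1}{5}} = -78736 + 2 \cdot \frac{1}{5} \frac{1}{- \frac{24}{5}} = -78736 + 2 \cdot \frac{1}{5} \left(- \frac{5}{24}\right) = -78736 - \frac{1}{12} = - \frac{944833}{12}$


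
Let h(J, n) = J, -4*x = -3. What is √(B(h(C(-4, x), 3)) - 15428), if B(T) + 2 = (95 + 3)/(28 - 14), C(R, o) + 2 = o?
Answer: I*√15423 ≈ 124.19*I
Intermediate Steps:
x = ¾ (x = -¼*(-3) = ¾ ≈ 0.75000)
C(R, o) = -2 + o
B(T) = 5 (B(T) = -2 + (95 + 3)/(28 - 14) = -2 + 98/14 = -2 + 98*(1/14) = -2 + 7 = 5)
√(B(h(C(-4, x), 3)) - 15428) = √(5 - 15428) = √(-15423) = I*√15423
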